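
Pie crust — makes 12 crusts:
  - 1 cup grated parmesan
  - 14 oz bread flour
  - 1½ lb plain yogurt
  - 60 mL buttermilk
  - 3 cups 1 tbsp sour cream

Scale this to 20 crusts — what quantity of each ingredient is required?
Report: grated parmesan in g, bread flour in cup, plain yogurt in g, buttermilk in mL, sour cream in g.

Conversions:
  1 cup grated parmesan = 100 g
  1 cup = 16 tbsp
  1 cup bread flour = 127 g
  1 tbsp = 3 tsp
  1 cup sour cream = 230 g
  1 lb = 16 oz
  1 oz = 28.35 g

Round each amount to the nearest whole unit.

grated parmesan: 167 g; bread flour: 5 cup; plain yogurt: 1134 g; buttermilk: 100 mL; sour cream: 1174 g

Scaling factor: 20/12 = 5/3.
grated parmesan: 1 cup × 5/3 × 100 g/cup ≈ 167 g
bread flour: 14 oz × 5/3 × 28.35 g/oz ÷ 127 g/cup ≈ 5 cup
plain yogurt: 1.5 lb × 5/3 × 16 oz/lb × 28.35 g/oz = 1134 g
buttermilk: 60 mL × 5/3 = 100 mL
sour cream: (3 cup + 1 tbsp = 3.0625 cup) × 5/3 × 230 g/cup ≈ 1174 g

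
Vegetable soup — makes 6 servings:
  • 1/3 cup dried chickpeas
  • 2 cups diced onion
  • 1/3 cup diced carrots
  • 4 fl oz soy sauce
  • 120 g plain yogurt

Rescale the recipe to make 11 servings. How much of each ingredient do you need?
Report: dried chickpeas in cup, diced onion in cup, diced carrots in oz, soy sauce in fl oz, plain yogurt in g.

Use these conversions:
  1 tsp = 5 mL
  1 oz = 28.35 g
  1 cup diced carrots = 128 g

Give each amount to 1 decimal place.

dried chickpeas: 0.6 cup; diced onion: 3.7 cup; diced carrots: 2.8 oz; soy sauce: 7.3 fl oz; plain yogurt: 220.0 g

Scaling factor: 11/6.
dried chickpeas: 1/3 cup × 11/6 ≈ 0.6 cup
diced onion: 2 cup × 11/6 ≈ 3.7 cup
diced carrots: 1/3 cup × 11/6 × 128 g/cup ÷ 28.35 g/oz ≈ 2.8 oz
soy sauce: 4 fl oz × 11/6 ≈ 7.3 fl oz
plain yogurt: 120 g × 11/6 = 220.0 g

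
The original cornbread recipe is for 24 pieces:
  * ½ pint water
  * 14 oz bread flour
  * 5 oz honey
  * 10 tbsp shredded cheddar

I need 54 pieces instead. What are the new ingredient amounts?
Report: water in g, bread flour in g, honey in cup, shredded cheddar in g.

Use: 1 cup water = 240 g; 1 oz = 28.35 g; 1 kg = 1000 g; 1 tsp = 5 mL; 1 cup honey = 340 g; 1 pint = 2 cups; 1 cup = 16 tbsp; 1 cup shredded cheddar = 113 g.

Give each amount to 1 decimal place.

water: 540.0 g; bread flour: 893.0 g; honey: 0.9 cup; shredded cheddar: 158.9 g

Scaling factor: 54/24 = 9/4 = 2.25.
water: 0.5 pint × 9/4 × 2 cup/pint × 240 g/cup = 540.0 g
bread flour: 14 oz × 9/4 × 28.35 g/oz ≈ 893.0 g
honey: 5 oz × 9/4 × 28.35 g/oz ÷ 340 g/cup ≈ 0.9 cup
shredded cheddar: 10 tbsp × 9/4 ÷ 16 tbsp/cup × 113 g/cup ≈ 158.9 g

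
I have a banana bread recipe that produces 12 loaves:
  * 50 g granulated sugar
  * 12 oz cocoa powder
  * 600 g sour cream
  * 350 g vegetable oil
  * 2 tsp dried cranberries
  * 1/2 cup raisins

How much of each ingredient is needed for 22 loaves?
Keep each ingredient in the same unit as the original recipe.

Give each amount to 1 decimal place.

granulated sugar: 91.7 g; cocoa powder: 22.0 oz; sour cream: 1100.0 g; vegetable oil: 641.7 g; dried cranberries: 3.7 tsp; raisins: 0.9 cup

Scaling factor: 22/12 = 11/6.
granulated sugar: 50 g × 11/6 ≈ 91.7 g
cocoa powder: 12 oz × 11/6 = 22.0 oz
sour cream: 600 g × 11/6 = 1100.0 g
vegetable oil: 350 g × 11/6 ≈ 641.7 g
dried cranberries: 2 tsp × 11/6 ≈ 3.7 tsp
raisins: 0.5 cup × 11/6 ≈ 0.9 cup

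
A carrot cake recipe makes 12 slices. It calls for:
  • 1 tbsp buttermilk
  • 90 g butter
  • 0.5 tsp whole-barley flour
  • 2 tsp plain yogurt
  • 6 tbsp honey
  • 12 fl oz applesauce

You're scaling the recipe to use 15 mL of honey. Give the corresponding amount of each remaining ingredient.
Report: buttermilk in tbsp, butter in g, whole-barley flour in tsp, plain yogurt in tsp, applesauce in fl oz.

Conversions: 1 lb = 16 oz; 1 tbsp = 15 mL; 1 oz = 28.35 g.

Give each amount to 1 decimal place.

buttermilk: 0.2 tbsp; butter: 15.0 g; whole-barley flour: 0.1 tsp; plain yogurt: 0.3 tsp; applesauce: 2.0 fl oz

The original recipe has 90 mL of honey, so the scaling factor is 15 ÷ 90 = 1/6.
buttermilk: 1 tbsp × 1/6 ≈ 0.2 tbsp
butter: 90 g × 1/6 = 15.0 g
whole-barley flour: 0.5 tsp × 1/6 ≈ 0.1 tsp
plain yogurt: 2 tsp × 1/6 ≈ 0.3 tsp
applesauce: 12 fl oz × 1/6 = 2.0 fl oz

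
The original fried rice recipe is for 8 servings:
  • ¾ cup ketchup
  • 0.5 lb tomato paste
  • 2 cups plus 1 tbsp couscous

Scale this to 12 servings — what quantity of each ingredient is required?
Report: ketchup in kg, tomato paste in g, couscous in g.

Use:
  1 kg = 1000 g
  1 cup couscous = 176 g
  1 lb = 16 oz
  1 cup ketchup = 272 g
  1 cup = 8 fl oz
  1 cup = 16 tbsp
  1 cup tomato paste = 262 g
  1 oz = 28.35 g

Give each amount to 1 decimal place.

Scaling factor: 12/8 = 3/2 = 1.5.
ketchup: 0.75 cup × 3/2 × 272 g/cup ÷ 1000 g/kg ≈ 0.3 kg
tomato paste: 0.5 lb × 3/2 × 16 oz/lb × 28.35 g/oz = 340.2 g
couscous: (2 cup + 1 tbsp = 2.0625 cup) × 3/2 × 176 g/cup = 544.5 g

ketchup: 0.3 kg; tomato paste: 340.2 g; couscous: 544.5 g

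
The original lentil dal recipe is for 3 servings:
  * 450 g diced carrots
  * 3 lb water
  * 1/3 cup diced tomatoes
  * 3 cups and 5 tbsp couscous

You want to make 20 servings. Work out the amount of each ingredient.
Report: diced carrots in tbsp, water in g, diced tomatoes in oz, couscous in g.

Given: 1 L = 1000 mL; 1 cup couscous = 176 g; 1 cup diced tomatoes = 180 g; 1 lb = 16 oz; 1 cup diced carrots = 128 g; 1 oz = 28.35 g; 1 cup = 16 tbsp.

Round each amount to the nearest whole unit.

diced carrots: 375 tbsp; water: 9072 g; diced tomatoes: 14 oz; couscous: 3887 g

Scaling factor: 20/3.
diced carrots: 450 g × 20/3 ÷ 128 g/cup × 16 tbsp/cup = 375 tbsp
water: 3 lb × 20/3 × 16 oz/lb × 28.35 g/oz = 9072 g
diced tomatoes: 1/3 cup × 20/3 × 180 g/cup ÷ 28.35 g/oz ≈ 14 oz
couscous: (3 cup + 5 tbsp = 3.3125 cup) × 20/3 × 176 g/cup ≈ 3887 g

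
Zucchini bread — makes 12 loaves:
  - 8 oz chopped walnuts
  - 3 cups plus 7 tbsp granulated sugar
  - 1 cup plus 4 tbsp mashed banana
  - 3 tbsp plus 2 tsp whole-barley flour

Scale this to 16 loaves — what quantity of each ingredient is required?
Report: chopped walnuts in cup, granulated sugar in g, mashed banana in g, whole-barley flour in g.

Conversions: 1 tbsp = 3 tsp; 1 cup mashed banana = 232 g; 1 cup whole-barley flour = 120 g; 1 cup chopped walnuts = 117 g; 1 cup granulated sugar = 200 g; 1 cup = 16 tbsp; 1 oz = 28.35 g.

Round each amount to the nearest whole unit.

Scaling factor: 16/12 = 4/3.
chopped walnuts: 8 oz × 4/3 × 28.35 g/oz ÷ 117 g/cup ≈ 3 cup
granulated sugar: (3 cup + 7 tbsp = 3.4375 cup) × 4/3 × 200 g/cup ≈ 917 g
mashed banana: (1 cup + 4 tbsp = 1.25 cup) × 4/3 × 232 g/cup ≈ 387 g
whole-barley flour: (3 tbsp + 2 tsp = 11/3 tbsp) × 4/3 ÷ 16 tbsp/cup × 120 g/cup ≈ 37 g

chopped walnuts: 3 cup; granulated sugar: 917 g; mashed banana: 387 g; whole-barley flour: 37 g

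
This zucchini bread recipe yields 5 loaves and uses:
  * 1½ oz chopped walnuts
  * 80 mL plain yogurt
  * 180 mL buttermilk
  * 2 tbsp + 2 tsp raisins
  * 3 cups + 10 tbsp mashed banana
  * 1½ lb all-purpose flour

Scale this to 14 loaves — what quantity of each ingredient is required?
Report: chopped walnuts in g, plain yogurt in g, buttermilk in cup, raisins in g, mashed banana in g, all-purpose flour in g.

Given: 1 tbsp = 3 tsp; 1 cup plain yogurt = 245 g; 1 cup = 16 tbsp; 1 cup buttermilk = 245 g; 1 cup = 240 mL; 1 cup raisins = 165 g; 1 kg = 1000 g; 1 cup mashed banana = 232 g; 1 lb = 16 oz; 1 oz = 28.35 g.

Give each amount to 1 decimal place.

Scaling factor: 14/5 = 2.8.
chopped walnuts: 1.5 oz × 14/5 × 28.35 g/oz ≈ 119.1 g
plain yogurt: 80 mL × 14/5 ÷ 240 mL/cup × 245 g/cup ≈ 228.7 g
buttermilk: 180 mL × 14/5 ÷ 240 mL/cup = 2.1 cup
raisins: (2 tbsp + 2 tsp = 8/3 tbsp) × 14/5 ÷ 16 tbsp/cup × 165 g/cup = 77.0 g
mashed banana: (3 cup + 10 tbsp = 3.625 cup) × 14/5 × 232 g/cup = 2354.8 g
all-purpose flour: 1.5 lb × 14/5 × 16 oz/lb × 28.35 g/oz ≈ 1905.1 g

chopped walnuts: 119.1 g; plain yogurt: 228.7 g; buttermilk: 2.1 cup; raisins: 77.0 g; mashed banana: 2354.8 g; all-purpose flour: 1905.1 g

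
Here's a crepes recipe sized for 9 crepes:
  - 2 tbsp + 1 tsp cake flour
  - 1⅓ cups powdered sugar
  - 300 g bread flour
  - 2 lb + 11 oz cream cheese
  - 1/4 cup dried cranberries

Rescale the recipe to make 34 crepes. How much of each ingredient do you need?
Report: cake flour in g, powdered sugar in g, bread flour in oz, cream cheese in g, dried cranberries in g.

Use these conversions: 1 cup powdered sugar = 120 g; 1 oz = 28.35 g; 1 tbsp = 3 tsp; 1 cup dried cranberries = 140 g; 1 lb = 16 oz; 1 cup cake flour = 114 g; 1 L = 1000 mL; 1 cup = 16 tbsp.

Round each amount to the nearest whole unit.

Scaling factor: 34/9.
cake flour: (2 tbsp + 1 tsp = 7/3 tbsp) × 34/9 ÷ 16 tbsp/cup × 114 g/cup ≈ 63 g
powdered sugar: 4/3 cup × 34/9 × 120 g/cup ≈ 604 g
bread flour: 300 g × 34/9 ÷ 28.35 g/oz ≈ 40 oz
cream cheese: (2 lb + 11 oz = 2.6875 lb) × 34/9 × 16 oz/lb × 28.35 g/oz ≈ 4605 g
dried cranberries: 0.25 cup × 34/9 × 140 g/cup ≈ 132 g

cake flour: 63 g; powdered sugar: 604 g; bread flour: 40 oz; cream cheese: 4605 g; dried cranberries: 132 g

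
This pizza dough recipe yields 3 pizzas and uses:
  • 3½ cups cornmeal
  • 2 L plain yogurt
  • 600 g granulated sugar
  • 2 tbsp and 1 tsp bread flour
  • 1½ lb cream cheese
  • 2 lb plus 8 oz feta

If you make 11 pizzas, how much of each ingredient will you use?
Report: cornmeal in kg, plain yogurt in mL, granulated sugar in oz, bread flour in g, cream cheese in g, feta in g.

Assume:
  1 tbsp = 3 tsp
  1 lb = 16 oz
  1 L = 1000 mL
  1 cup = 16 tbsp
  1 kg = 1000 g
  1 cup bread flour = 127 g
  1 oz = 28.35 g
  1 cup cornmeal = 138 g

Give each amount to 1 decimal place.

Scaling factor: 11/3.
cornmeal: 3.5 cup × 11/3 × 138 g/cup ÷ 1000 g/kg ≈ 1.8 kg
plain yogurt: 2 L × 11/3 × 1000 mL/L ≈ 7333.3 mL
granulated sugar: 600 g × 11/3 ÷ 28.35 g/oz ≈ 77.6 oz
bread flour: (2 tbsp + 1 tsp = 7/3 tbsp) × 11/3 ÷ 16 tbsp/cup × 127 g/cup ≈ 67.9 g
cream cheese: 1.5 lb × 11/3 × 16 oz/lb × 28.35 g/oz = 2494.8 g
feta: (2 lb + 8 oz = 2.5 lb) × 11/3 × 16 oz/lb × 28.35 g/oz = 4158.0 g

cornmeal: 1.8 kg; plain yogurt: 7333.3 mL; granulated sugar: 77.6 oz; bread flour: 67.9 g; cream cheese: 2494.8 g; feta: 4158.0 g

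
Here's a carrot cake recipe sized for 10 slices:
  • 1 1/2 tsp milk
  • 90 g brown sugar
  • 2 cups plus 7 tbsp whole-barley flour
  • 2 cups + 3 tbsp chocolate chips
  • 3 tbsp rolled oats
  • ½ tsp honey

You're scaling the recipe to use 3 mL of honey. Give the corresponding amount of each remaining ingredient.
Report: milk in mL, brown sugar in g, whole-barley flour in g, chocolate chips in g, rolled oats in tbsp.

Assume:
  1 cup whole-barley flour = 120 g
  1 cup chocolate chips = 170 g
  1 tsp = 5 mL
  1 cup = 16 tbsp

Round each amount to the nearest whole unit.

The original recipe has 2.5 mL of honey, so the scaling factor is 3 ÷ 2.5 = 6/5 = 1.2.
milk: 1.5 tsp × 6/5 × 5 mL/tsp = 9 mL
brown sugar: 90 g × 6/5 = 108 g
whole-barley flour: (2 cup + 7 tbsp = 2.4375 cup) × 6/5 × 120 g/cup = 351 g
chocolate chips: (2 cup + 3 tbsp = 2.1875 cup) × 6/5 × 170 g/cup ≈ 446 g
rolled oats: 3 tbsp × 6/5 ≈ 4 tbsp

milk: 9 mL; brown sugar: 108 g; whole-barley flour: 351 g; chocolate chips: 446 g; rolled oats: 4 tbsp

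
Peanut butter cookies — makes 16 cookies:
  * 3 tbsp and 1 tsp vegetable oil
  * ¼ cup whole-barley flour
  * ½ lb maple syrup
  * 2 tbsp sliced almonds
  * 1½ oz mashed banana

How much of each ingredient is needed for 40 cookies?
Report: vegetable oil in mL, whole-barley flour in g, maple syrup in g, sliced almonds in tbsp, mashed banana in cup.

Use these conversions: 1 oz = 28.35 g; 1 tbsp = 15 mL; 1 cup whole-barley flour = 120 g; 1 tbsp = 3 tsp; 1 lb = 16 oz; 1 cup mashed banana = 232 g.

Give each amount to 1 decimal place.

vegetable oil: 125.0 mL; whole-barley flour: 75.0 g; maple syrup: 567.0 g; sliced almonds: 5.0 tbsp; mashed banana: 0.5 cup

Scaling factor: 40/16 = 5/2 = 2.5.
vegetable oil: (3 tbsp + 1 tsp = 10/3 tbsp) × 5/2 × 15 mL/tbsp = 125.0 mL
whole-barley flour: 0.25 cup × 5/2 × 120 g/cup = 75.0 g
maple syrup: 0.5 lb × 5/2 × 16 oz/lb × 28.35 g/oz = 567.0 g
sliced almonds: 2 tbsp × 5/2 = 5.0 tbsp
mashed banana: 1.5 oz × 5/2 × 28.35 g/oz ÷ 232 g/cup ≈ 0.5 cup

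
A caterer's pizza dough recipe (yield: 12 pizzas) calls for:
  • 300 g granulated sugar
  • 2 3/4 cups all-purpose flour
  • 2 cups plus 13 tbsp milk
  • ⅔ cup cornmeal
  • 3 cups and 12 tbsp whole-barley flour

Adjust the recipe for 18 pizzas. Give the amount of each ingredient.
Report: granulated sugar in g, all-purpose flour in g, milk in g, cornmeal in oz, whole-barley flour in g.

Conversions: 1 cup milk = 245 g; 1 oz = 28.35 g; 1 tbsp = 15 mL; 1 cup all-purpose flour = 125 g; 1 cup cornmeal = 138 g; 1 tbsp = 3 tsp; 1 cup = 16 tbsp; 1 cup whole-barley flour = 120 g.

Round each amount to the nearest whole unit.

Scaling factor: 18/12 = 3/2 = 1.5.
granulated sugar: 300 g × 3/2 = 450 g
all-purpose flour: 2.75 cup × 3/2 × 125 g/cup ≈ 516 g
milk: (2 cup + 13 tbsp = 2.8125 cup) × 3/2 × 245 g/cup ≈ 1034 g
cornmeal: 2/3 cup × 3/2 × 138 g/cup ÷ 28.35 g/oz ≈ 5 oz
whole-barley flour: (3 cup + 12 tbsp = 3.75 cup) × 3/2 × 120 g/cup = 675 g

granulated sugar: 450 g; all-purpose flour: 516 g; milk: 1034 g; cornmeal: 5 oz; whole-barley flour: 675 g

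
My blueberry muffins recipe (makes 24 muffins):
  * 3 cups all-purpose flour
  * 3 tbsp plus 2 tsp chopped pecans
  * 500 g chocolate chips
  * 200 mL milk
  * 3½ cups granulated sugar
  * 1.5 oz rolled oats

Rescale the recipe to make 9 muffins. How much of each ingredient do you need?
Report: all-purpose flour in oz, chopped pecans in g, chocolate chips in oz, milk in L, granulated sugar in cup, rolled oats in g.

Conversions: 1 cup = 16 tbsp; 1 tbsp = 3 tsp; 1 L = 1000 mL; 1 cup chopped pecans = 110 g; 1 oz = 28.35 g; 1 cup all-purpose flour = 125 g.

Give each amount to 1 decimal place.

Scaling factor: 9/24 = 3/8 = 0.375.
all-purpose flour: 3 cup × 3/8 × 125 g/cup ÷ 28.35 g/oz ≈ 5.0 oz
chopped pecans: (3 tbsp + 2 tsp = 11/3 tbsp) × 3/8 ÷ 16 tbsp/cup × 110 g/cup ≈ 9.5 g
chocolate chips: 500 g × 3/8 ÷ 28.35 g/oz ≈ 6.6 oz
milk: 200 mL × 3/8 ÷ 1000 mL/L ≈ 0.1 L
granulated sugar: 3.5 cup × 3/8 ≈ 1.3 cup
rolled oats: 1.5 oz × 3/8 × 28.35 g/oz ≈ 15.9 g

all-purpose flour: 5.0 oz; chopped pecans: 9.5 g; chocolate chips: 6.6 oz; milk: 0.1 L; granulated sugar: 1.3 cup; rolled oats: 15.9 g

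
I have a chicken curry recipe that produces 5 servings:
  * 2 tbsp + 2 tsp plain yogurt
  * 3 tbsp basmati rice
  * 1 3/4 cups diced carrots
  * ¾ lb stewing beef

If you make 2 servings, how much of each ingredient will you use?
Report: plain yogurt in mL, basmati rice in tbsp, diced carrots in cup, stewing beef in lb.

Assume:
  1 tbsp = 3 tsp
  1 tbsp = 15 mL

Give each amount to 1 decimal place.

Scaling factor: 2/5 = 0.4.
plain yogurt: (2 tbsp + 2 tsp = 8/3 tbsp) × 2/5 × 15 mL/tbsp = 16.0 mL
basmati rice: 3 tbsp × 2/5 = 1.2 tbsp
diced carrots: 1.75 cup × 2/5 = 0.7 cup
stewing beef: 0.75 lb × 2/5 = 0.3 lb

plain yogurt: 16.0 mL; basmati rice: 1.2 tbsp; diced carrots: 0.7 cup; stewing beef: 0.3 lb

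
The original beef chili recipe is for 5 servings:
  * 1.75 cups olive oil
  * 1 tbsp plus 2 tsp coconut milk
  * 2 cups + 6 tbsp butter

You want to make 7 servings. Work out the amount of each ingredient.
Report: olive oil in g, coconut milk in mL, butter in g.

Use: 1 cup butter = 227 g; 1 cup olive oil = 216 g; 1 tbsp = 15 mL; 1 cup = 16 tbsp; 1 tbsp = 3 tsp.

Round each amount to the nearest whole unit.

olive oil: 529 g; coconut milk: 35 mL; butter: 755 g

Scaling factor: 7/5 = 1.4.
olive oil: 1.75 cup × 7/5 × 216 g/cup ≈ 529 g
coconut milk: (1 tbsp + 2 tsp = 5/3 tbsp) × 7/5 × 15 mL/tbsp = 35 mL
butter: (2 cup + 6 tbsp = 2.375 cup) × 7/5 × 227 g/cup ≈ 755 g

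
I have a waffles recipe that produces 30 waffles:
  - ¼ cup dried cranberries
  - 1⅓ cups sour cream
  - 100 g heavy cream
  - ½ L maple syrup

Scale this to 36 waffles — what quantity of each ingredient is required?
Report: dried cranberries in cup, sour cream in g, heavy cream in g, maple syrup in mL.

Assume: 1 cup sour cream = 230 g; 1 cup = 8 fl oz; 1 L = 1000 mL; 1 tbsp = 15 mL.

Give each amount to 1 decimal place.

dried cranberries: 0.3 cup; sour cream: 368.0 g; heavy cream: 120.0 g; maple syrup: 600.0 mL

Scaling factor: 36/30 = 6/5 = 1.2.
dried cranberries: 0.25 cup × 6/5 = 0.3 cup
sour cream: 4/3 cup × 6/5 × 230 g/cup = 368.0 g
heavy cream: 100 g × 6/5 = 120.0 g
maple syrup: 0.5 L × 6/5 × 1000 mL/L = 600.0 mL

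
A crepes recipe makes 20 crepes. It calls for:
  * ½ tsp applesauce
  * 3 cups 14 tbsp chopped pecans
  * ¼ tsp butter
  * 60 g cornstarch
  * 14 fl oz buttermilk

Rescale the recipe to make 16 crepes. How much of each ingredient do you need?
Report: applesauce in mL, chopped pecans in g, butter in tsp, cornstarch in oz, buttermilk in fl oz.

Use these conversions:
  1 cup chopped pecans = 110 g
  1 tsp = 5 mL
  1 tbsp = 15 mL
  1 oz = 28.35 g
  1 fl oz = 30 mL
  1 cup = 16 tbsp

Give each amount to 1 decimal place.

applesauce: 2.0 mL; chopped pecans: 341.0 g; butter: 0.2 tsp; cornstarch: 1.7 oz; buttermilk: 11.2 fl oz

Scaling factor: 16/20 = 4/5 = 0.8.
applesauce: 0.5 tsp × 4/5 × 5 mL/tsp = 2.0 mL
chopped pecans: (3 cup + 14 tbsp = 3.875 cup) × 4/5 × 110 g/cup = 341.0 g
butter: 0.25 tsp × 4/5 = 0.2 tsp
cornstarch: 60 g × 4/5 ÷ 28.35 g/oz ≈ 1.7 oz
buttermilk: 14 fl oz × 4/5 = 11.2 fl oz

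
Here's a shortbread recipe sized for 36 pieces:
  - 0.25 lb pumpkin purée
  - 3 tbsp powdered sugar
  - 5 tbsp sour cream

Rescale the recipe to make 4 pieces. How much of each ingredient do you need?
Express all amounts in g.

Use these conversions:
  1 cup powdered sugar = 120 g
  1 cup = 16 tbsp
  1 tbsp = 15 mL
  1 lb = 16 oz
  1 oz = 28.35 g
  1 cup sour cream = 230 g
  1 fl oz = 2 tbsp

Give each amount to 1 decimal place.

Scaling factor: 4/36 = 1/9.
pumpkin purée: 0.25 lb × 1/9 × 16 oz/lb × 28.35 g/oz = 12.6 g
powdered sugar: 3 tbsp × 1/9 ÷ 16 tbsp/cup × 120 g/cup = 2.5 g
sour cream: 5 tbsp × 1/9 ÷ 16 tbsp/cup × 230 g/cup ≈ 8.0 g

pumpkin purée: 12.6 g; powdered sugar: 2.5 g; sour cream: 8.0 g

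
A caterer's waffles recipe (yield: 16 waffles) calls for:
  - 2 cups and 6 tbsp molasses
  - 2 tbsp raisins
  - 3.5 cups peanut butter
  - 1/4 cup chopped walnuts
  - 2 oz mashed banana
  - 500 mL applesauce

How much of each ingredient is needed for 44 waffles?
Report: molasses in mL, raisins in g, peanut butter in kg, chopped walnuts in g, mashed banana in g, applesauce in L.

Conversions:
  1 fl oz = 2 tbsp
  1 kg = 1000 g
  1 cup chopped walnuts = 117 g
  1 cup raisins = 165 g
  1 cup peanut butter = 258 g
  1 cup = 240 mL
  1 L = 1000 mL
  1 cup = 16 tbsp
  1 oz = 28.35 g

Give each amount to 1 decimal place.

Scaling factor: 44/16 = 11/4 = 2.75.
molasses: (2 cup + 6 tbsp = 2.375 cup) × 11/4 × 240 mL/cup = 1567.5 mL
raisins: 2 tbsp × 11/4 ÷ 16 tbsp/cup × 165 g/cup ≈ 56.7 g
peanut butter: 3.5 cup × 11/4 × 258 g/cup ÷ 1000 g/kg ≈ 2.5 kg
chopped walnuts: 0.25 cup × 11/4 × 117 g/cup ≈ 80.4 g
mashed banana: 2 oz × 11/4 × 28.35 g/oz ≈ 155.9 g
applesauce: 500 mL × 11/4 ÷ 1000 mL/L ≈ 1.4 L

molasses: 1567.5 mL; raisins: 56.7 g; peanut butter: 2.5 kg; chopped walnuts: 80.4 g; mashed banana: 155.9 g; applesauce: 1.4 L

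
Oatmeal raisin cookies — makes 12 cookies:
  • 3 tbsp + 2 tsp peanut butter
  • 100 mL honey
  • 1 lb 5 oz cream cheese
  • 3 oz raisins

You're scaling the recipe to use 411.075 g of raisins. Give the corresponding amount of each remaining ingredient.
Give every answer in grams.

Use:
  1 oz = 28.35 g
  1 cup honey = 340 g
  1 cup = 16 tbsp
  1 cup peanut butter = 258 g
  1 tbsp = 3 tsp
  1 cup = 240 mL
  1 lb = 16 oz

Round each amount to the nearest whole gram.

The original recipe has 85.05 g of raisins, so the scaling factor is 411.075 ÷ 85.05 = 29/6.
peanut butter: (3 tbsp + 2 tsp = 11/3 tbsp) × 29/6 ÷ 16 tbsp/cup × 258 g/cup ≈ 286 g
honey: 100 mL × 29/6 ÷ 240 mL/cup × 340 g/cup ≈ 685 g
cream cheese: (1 lb + 5 oz = 1.3125 lb) × 29/6 × 16 oz/lb × 28.35 g/oz ≈ 2878 g

peanut butter: 286 g; honey: 685 g; cream cheese: 2878 g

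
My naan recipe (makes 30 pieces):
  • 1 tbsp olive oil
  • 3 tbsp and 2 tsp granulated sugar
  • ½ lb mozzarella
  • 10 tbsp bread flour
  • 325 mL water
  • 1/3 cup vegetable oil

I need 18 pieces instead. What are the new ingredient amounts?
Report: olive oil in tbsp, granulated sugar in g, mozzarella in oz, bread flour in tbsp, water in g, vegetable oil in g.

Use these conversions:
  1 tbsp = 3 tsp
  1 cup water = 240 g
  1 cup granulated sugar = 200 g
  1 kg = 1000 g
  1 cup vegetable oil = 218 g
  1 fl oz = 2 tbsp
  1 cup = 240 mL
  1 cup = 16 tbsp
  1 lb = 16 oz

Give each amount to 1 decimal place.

olive oil: 0.6 tbsp; granulated sugar: 27.5 g; mozzarella: 4.8 oz; bread flour: 6.0 tbsp; water: 195.0 g; vegetable oil: 43.6 g

Scaling factor: 18/30 = 3/5 = 0.6.
olive oil: 1 tbsp × 3/5 = 0.6 tbsp
granulated sugar: (3 tbsp + 2 tsp = 11/3 tbsp) × 3/5 ÷ 16 tbsp/cup × 200 g/cup = 27.5 g
mozzarella: 0.5 lb × 3/5 × 16 oz/lb = 4.8 oz
bread flour: 10 tbsp × 3/5 = 6.0 tbsp
water: 325 mL × 3/5 ÷ 240 mL/cup × 240 g/cup = 195.0 g
vegetable oil: 1/3 cup × 3/5 × 218 g/cup = 43.6 g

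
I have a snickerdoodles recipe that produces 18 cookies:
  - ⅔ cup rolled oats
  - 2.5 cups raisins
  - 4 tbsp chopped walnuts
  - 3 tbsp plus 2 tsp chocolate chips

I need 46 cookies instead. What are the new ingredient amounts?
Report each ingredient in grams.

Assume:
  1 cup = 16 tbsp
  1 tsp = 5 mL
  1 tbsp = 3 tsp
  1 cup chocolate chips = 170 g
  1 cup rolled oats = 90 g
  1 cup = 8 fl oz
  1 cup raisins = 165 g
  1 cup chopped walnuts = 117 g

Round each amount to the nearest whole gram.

Scaling factor: 46/18 = 23/9.
rolled oats: 2/3 cup × 23/9 × 90 g/cup ≈ 153 g
raisins: 2.5 cup × 23/9 × 165 g/cup ≈ 1054 g
chopped walnuts: 4 tbsp × 23/9 ÷ 16 tbsp/cup × 117 g/cup ≈ 75 g
chocolate chips: (3 tbsp + 2 tsp = 11/3 tbsp) × 23/9 ÷ 16 tbsp/cup × 170 g/cup ≈ 100 g

rolled oats: 153 g; raisins: 1054 g; chopped walnuts: 75 g; chocolate chips: 100 g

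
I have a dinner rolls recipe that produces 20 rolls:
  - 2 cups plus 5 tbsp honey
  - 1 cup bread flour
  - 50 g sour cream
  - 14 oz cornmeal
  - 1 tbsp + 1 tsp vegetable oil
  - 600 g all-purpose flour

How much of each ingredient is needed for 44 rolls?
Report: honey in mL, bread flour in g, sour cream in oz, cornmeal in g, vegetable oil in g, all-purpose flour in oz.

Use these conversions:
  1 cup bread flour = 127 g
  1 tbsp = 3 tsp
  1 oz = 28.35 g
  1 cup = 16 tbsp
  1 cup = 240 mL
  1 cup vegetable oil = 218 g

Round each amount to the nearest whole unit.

honey: 1221 mL; bread flour: 279 g; sour cream: 4 oz; cornmeal: 873 g; vegetable oil: 40 g; all-purpose flour: 47 oz

Scaling factor: 44/20 = 11/5 = 2.2.
honey: (2 cup + 5 tbsp = 2.3125 cup) × 11/5 × 240 mL/cup = 1221 mL
bread flour: 1 cup × 11/5 × 127 g/cup ≈ 279 g
sour cream: 50 g × 11/5 ÷ 28.35 g/oz ≈ 4 oz
cornmeal: 14 oz × 11/5 × 28.35 g/oz ≈ 873 g
vegetable oil: (1 tbsp + 1 tsp = 4/3 tbsp) × 11/5 ÷ 16 tbsp/cup × 218 g/cup ≈ 40 g
all-purpose flour: 600 g × 11/5 ÷ 28.35 g/oz ≈ 47 oz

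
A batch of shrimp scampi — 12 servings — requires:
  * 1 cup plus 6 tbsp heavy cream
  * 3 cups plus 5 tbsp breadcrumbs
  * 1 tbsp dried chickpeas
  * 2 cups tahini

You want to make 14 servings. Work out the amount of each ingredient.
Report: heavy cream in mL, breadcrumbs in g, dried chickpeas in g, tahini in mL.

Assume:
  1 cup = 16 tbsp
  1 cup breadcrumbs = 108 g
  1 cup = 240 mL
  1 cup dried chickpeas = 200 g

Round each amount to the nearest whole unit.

Scaling factor: 14/12 = 7/6.
heavy cream: (1 cup + 6 tbsp = 1.375 cup) × 7/6 × 240 mL/cup = 385 mL
breadcrumbs: (3 cup + 5 tbsp = 3.3125 cup) × 7/6 × 108 g/cup ≈ 417 g
dried chickpeas: 1 tbsp × 7/6 ÷ 16 tbsp/cup × 200 g/cup ≈ 15 g
tahini: 2 cup × 7/6 × 240 mL/cup = 560 mL

heavy cream: 385 mL; breadcrumbs: 417 g; dried chickpeas: 15 g; tahini: 560 mL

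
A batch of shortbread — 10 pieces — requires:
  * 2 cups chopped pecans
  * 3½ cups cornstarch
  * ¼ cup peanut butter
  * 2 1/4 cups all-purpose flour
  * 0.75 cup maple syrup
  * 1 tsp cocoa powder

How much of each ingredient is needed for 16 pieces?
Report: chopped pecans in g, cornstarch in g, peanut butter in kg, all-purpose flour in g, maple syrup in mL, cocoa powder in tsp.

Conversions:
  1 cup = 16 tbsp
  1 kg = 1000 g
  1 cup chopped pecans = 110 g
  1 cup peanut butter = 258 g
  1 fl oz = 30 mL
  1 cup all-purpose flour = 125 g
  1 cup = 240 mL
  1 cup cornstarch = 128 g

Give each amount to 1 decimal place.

chopped pecans: 352.0 g; cornstarch: 716.8 g; peanut butter: 0.1 kg; all-purpose flour: 450.0 g; maple syrup: 288.0 mL; cocoa powder: 1.6 tsp

Scaling factor: 16/10 = 8/5 = 1.6.
chopped pecans: 2 cup × 8/5 × 110 g/cup = 352.0 g
cornstarch: 3.5 cup × 8/5 × 128 g/cup = 716.8 g
peanut butter: 0.25 cup × 8/5 × 258 g/cup ÷ 1000 g/kg ≈ 0.1 kg
all-purpose flour: 2.25 cup × 8/5 × 125 g/cup = 450.0 g
maple syrup: 0.75 cup × 8/5 × 240 mL/cup = 288.0 mL
cocoa powder: 1 tsp × 8/5 = 1.6 tsp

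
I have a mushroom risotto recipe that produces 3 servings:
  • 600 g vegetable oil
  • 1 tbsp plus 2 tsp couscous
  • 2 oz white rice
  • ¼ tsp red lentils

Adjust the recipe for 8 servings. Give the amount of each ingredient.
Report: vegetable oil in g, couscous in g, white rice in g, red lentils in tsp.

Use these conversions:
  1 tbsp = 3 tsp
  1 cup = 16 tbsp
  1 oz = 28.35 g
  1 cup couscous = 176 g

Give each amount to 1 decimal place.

vegetable oil: 1600.0 g; couscous: 48.9 g; white rice: 151.2 g; red lentils: 0.7 tsp

Scaling factor: 8/3.
vegetable oil: 600 g × 8/3 = 1600.0 g
couscous: (1 tbsp + 2 tsp = 5/3 tbsp) × 8/3 ÷ 16 tbsp/cup × 176 g/cup ≈ 48.9 g
white rice: 2 oz × 8/3 × 28.35 g/oz = 151.2 g
red lentils: 0.25 tsp × 8/3 ≈ 0.7 tsp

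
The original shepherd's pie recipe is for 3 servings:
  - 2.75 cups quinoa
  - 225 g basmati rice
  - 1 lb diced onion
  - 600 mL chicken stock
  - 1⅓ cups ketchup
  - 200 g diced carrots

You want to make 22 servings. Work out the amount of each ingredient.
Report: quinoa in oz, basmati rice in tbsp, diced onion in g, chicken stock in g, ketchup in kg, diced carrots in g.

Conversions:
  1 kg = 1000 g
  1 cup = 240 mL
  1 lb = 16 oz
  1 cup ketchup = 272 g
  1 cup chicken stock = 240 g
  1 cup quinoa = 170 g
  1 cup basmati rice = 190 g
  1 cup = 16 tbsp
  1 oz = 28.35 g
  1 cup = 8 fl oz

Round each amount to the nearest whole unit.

quinoa: 121 oz; basmati rice: 139 tbsp; diced onion: 3326 g; chicken stock: 4400 g; ketchup: 3 kg; diced carrots: 1467 g

Scaling factor: 22/3.
quinoa: 2.75 cup × 22/3 × 170 g/cup ÷ 28.35 g/oz ≈ 121 oz
basmati rice: 225 g × 22/3 ÷ 190 g/cup × 16 tbsp/cup ≈ 139 tbsp
diced onion: 1 lb × 22/3 × 16 oz/lb × 28.35 g/oz ≈ 3326 g
chicken stock: 600 mL × 22/3 ÷ 240 mL/cup × 240 g/cup = 4400 g
ketchup: 4/3 cup × 22/3 × 272 g/cup ÷ 1000 g/kg ≈ 3 kg
diced carrots: 200 g × 22/3 ≈ 1467 g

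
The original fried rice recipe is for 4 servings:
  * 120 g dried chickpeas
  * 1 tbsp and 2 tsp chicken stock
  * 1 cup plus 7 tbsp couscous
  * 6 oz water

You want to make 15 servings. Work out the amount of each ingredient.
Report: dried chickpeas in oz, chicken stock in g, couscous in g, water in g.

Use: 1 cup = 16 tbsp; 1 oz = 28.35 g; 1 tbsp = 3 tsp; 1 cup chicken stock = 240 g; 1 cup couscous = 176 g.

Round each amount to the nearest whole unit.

Scaling factor: 15/4 = 3.75.
dried chickpeas: 120 g × 15/4 ÷ 28.35 g/oz ≈ 16 oz
chicken stock: (1 tbsp + 2 tsp = 5/3 tbsp) × 15/4 ÷ 16 tbsp/cup × 240 g/cup ≈ 94 g
couscous: (1 cup + 7 tbsp = 1.4375 cup) × 15/4 × 176 g/cup ≈ 949 g
water: 6 oz × 15/4 × 28.35 g/oz ≈ 638 g

dried chickpeas: 16 oz; chicken stock: 94 g; couscous: 949 g; water: 638 g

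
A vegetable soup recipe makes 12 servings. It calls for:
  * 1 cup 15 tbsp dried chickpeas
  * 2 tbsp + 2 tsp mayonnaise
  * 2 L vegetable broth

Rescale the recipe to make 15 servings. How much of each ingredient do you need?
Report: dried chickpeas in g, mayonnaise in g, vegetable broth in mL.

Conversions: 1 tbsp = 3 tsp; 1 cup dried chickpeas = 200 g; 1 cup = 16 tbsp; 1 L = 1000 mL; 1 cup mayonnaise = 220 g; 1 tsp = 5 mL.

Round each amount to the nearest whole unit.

Scaling factor: 15/12 = 5/4 = 1.25.
dried chickpeas: (1 cup + 15 tbsp = 1.9375 cup) × 5/4 × 200 g/cup ≈ 484 g
mayonnaise: (2 tbsp + 2 tsp = 8/3 tbsp) × 5/4 ÷ 16 tbsp/cup × 220 g/cup ≈ 46 g
vegetable broth: 2 L × 5/4 × 1000 mL/L = 2500 mL

dried chickpeas: 484 g; mayonnaise: 46 g; vegetable broth: 2500 mL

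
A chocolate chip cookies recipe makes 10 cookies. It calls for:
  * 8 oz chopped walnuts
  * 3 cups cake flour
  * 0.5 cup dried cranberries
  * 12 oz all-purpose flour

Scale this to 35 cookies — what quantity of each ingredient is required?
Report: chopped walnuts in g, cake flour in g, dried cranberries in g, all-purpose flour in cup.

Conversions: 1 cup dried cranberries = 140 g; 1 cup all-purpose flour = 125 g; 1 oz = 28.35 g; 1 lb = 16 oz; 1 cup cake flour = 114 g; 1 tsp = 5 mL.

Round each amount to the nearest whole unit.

Scaling factor: 35/10 = 7/2 = 3.5.
chopped walnuts: 8 oz × 7/2 × 28.35 g/oz ≈ 794 g
cake flour: 3 cup × 7/2 × 114 g/cup = 1197 g
dried cranberries: 0.5 cup × 7/2 × 140 g/cup = 245 g
all-purpose flour: 12 oz × 7/2 × 28.35 g/oz ÷ 125 g/cup ≈ 10 cup

chopped walnuts: 794 g; cake flour: 1197 g; dried cranberries: 245 g; all-purpose flour: 10 cup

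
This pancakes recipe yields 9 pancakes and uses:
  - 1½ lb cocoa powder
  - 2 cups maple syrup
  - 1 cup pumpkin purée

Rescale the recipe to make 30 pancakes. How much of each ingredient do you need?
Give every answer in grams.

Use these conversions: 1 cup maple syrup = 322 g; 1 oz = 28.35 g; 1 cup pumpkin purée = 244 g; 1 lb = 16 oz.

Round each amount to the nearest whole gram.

cocoa powder: 2268 g; maple syrup: 2147 g; pumpkin purée: 813 g

Scaling factor: 30/9 = 10/3.
cocoa powder: 1.5 lb × 10/3 × 16 oz/lb × 28.35 g/oz = 2268 g
maple syrup: 2 cup × 10/3 × 322 g/cup ≈ 2147 g
pumpkin purée: 1 cup × 10/3 × 244 g/cup ≈ 813 g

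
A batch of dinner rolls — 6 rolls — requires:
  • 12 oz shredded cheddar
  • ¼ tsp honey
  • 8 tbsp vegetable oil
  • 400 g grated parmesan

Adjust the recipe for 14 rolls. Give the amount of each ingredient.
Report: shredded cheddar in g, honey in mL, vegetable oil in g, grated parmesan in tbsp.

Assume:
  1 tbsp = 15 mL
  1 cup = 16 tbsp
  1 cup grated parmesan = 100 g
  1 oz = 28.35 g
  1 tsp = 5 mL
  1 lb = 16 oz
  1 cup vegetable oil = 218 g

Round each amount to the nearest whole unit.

Scaling factor: 14/6 = 7/3.
shredded cheddar: 12 oz × 7/3 × 28.35 g/oz ≈ 794 g
honey: 0.25 tsp × 7/3 × 5 mL/tsp ≈ 3 mL
vegetable oil: 8 tbsp × 7/3 ÷ 16 tbsp/cup × 218 g/cup ≈ 254 g
grated parmesan: 400 g × 7/3 ÷ 100 g/cup × 16 tbsp/cup ≈ 149 tbsp

shredded cheddar: 794 g; honey: 3 mL; vegetable oil: 254 g; grated parmesan: 149 tbsp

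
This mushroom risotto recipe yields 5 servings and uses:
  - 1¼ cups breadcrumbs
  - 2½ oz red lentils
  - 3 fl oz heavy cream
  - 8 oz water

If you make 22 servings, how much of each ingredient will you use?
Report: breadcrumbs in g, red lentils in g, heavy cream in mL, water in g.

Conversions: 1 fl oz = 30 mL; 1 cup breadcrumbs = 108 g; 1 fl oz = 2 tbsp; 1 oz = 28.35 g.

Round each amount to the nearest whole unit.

Scaling factor: 22/5 = 4.4.
breadcrumbs: 1.25 cup × 22/5 × 108 g/cup = 594 g
red lentils: 2.5 oz × 22/5 × 28.35 g/oz ≈ 312 g
heavy cream: 3 fl oz × 22/5 × 30 mL/fl oz = 396 mL
water: 8 oz × 22/5 × 28.35 g/oz ≈ 998 g

breadcrumbs: 594 g; red lentils: 312 g; heavy cream: 396 mL; water: 998 g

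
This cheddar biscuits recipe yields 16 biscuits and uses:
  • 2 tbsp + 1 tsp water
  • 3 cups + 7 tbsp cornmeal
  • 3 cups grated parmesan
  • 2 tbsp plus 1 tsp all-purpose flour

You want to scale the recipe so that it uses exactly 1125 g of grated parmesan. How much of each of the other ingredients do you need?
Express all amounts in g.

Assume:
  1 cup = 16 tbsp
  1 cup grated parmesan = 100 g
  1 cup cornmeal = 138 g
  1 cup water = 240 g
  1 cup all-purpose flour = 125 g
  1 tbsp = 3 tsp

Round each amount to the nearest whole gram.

The original recipe has 300 g of grated parmesan, so the scaling factor is 1125 ÷ 300 = 15/4 = 3.75.
water: (2 tbsp + 1 tsp = 7/3 tbsp) × 15/4 ÷ 16 tbsp/cup × 240 g/cup ≈ 131 g
cornmeal: (3 cup + 7 tbsp = 3.4375 cup) × 15/4 × 138 g/cup ≈ 1779 g
all-purpose flour: (2 tbsp + 1 tsp = 7/3 tbsp) × 15/4 ÷ 16 tbsp/cup × 125 g/cup ≈ 68 g

water: 131 g; cornmeal: 1779 g; all-purpose flour: 68 g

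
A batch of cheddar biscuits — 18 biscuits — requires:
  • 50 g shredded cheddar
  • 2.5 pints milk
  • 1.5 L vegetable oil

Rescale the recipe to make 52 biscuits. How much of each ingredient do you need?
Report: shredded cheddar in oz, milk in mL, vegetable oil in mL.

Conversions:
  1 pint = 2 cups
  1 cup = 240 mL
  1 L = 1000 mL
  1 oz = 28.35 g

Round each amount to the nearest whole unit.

Scaling factor: 52/18 = 26/9.
shredded cheddar: 50 g × 26/9 ÷ 28.35 g/oz ≈ 5 oz
milk: 2.5 pint × 26/9 × 2 cup/pint × 240 mL/cup ≈ 3467 mL
vegetable oil: 1.5 L × 26/9 × 1000 mL/L ≈ 4333 mL

shredded cheddar: 5 oz; milk: 3467 mL; vegetable oil: 4333 mL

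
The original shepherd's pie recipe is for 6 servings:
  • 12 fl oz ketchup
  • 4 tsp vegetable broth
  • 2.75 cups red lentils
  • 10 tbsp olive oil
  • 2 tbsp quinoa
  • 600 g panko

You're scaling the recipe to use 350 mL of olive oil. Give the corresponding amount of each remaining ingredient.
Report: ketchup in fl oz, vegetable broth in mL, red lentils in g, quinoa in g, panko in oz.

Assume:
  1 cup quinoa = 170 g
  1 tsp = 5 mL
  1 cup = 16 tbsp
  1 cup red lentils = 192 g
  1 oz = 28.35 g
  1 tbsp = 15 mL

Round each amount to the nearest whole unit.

The original recipe has 150 mL of olive oil, so the scaling factor is 350 ÷ 150 = 7/3.
ketchup: 12 fl oz × 7/3 = 28 fl oz
vegetable broth: 4 tsp × 7/3 × 5 mL/tsp ≈ 47 mL
red lentils: 2.75 cup × 7/3 × 192 g/cup = 1232 g
quinoa: 2 tbsp × 7/3 ÷ 16 tbsp/cup × 170 g/cup ≈ 50 g
panko: 600 g × 7/3 ÷ 28.35 g/oz ≈ 49 oz

ketchup: 28 fl oz; vegetable broth: 47 mL; red lentils: 1232 g; quinoa: 50 g; panko: 49 oz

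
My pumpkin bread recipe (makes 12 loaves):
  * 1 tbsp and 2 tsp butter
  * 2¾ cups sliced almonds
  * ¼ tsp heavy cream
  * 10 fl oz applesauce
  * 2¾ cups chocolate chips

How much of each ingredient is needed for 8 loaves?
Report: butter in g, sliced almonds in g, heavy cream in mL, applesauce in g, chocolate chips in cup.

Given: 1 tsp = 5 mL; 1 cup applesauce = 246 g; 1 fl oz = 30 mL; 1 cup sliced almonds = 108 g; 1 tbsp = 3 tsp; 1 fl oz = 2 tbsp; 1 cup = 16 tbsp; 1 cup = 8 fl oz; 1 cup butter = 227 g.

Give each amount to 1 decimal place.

Scaling factor: 8/12 = 2/3.
butter: (1 tbsp + 2 tsp = 5/3 tbsp) × 2/3 ÷ 16 tbsp/cup × 227 g/cup ≈ 15.8 g
sliced almonds: 2.75 cup × 2/3 × 108 g/cup = 198.0 g
heavy cream: 0.25 tsp × 2/3 × 5 mL/tsp ≈ 0.8 mL
applesauce: 10 fl oz × 2/3 ÷ 8 fl oz/cup × 246 g/cup = 205.0 g
chocolate chips: 2.75 cup × 2/3 ≈ 1.8 cup

butter: 15.8 g; sliced almonds: 198.0 g; heavy cream: 0.8 mL; applesauce: 205.0 g; chocolate chips: 1.8 cup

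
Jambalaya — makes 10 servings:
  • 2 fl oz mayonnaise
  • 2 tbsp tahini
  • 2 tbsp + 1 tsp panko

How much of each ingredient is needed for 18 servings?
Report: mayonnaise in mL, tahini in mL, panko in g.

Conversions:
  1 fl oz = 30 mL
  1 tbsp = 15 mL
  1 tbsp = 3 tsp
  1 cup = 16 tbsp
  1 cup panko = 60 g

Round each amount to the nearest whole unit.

Scaling factor: 18/10 = 9/5 = 1.8.
mayonnaise: 2 fl oz × 9/5 × 30 mL/fl oz = 108 mL
tahini: 2 tbsp × 9/5 × 15 mL/tbsp = 54 mL
panko: (2 tbsp + 1 tsp = 7/3 tbsp) × 9/5 ÷ 16 tbsp/cup × 60 g/cup ≈ 16 g

mayonnaise: 108 mL; tahini: 54 mL; panko: 16 g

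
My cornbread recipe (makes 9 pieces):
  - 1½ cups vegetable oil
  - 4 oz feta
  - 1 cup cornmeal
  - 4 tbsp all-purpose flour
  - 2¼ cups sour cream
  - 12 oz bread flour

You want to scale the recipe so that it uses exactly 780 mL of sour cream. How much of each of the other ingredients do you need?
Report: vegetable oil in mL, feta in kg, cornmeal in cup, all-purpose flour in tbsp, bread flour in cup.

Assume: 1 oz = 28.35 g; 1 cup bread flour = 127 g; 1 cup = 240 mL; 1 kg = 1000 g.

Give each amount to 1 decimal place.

The original recipe has 540 mL of sour cream, so the scaling factor is 780 ÷ 540 = 13/9.
vegetable oil: 1.5 cup × 13/9 × 240 mL/cup = 520.0 mL
feta: 4 oz × 13/9 × 28.35 g/oz ÷ 1000 g/kg ≈ 0.2 kg
cornmeal: 1 cup × 13/9 ≈ 1.4 cup
all-purpose flour: 4 tbsp × 13/9 ≈ 5.8 tbsp
bread flour: 12 oz × 13/9 × 28.35 g/oz ÷ 127 g/cup ≈ 3.9 cup

vegetable oil: 520.0 mL; feta: 0.2 kg; cornmeal: 1.4 cup; all-purpose flour: 5.8 tbsp; bread flour: 3.9 cup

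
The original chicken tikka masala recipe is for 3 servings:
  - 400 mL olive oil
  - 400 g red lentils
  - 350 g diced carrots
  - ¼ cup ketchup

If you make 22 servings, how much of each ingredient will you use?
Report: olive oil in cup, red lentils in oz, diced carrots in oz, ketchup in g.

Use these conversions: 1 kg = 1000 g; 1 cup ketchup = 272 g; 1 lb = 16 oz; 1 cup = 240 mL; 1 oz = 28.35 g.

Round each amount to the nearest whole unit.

Scaling factor: 22/3.
olive oil: 400 mL × 22/3 ÷ 240 mL/cup ≈ 12 cup
red lentils: 400 g × 22/3 ÷ 28.35 g/oz ≈ 103 oz
diced carrots: 350 g × 22/3 ÷ 28.35 g/oz ≈ 91 oz
ketchup: 0.25 cup × 22/3 × 272 g/cup ≈ 499 g

olive oil: 12 cup; red lentils: 103 oz; diced carrots: 91 oz; ketchup: 499 g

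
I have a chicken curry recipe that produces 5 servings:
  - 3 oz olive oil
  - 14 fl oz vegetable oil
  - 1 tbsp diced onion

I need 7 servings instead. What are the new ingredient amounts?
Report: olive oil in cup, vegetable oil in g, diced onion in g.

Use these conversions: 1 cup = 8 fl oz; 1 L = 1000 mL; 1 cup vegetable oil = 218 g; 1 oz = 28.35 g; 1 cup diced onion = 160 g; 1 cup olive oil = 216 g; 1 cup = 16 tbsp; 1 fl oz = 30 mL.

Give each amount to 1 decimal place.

Scaling factor: 7/5 = 1.4.
olive oil: 3 oz × 7/5 × 28.35 g/oz ÷ 216 g/cup ≈ 0.6 cup
vegetable oil: 14 fl oz × 7/5 ÷ 8 fl oz/cup × 218 g/cup = 534.1 g
diced onion: 1 tbsp × 7/5 ÷ 16 tbsp/cup × 160 g/cup = 14.0 g

olive oil: 0.6 cup; vegetable oil: 534.1 g; diced onion: 14.0 g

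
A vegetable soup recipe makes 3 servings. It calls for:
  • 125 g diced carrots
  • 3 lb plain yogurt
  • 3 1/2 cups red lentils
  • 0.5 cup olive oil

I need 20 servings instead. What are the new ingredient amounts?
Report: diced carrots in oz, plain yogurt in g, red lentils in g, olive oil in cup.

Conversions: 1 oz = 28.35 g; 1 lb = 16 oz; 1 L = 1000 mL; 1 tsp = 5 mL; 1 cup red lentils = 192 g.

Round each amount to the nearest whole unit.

Scaling factor: 20/3.
diced carrots: 125 g × 20/3 ÷ 28.35 g/oz ≈ 29 oz
plain yogurt: 3 lb × 20/3 × 16 oz/lb × 28.35 g/oz = 9072 g
red lentils: 3.5 cup × 20/3 × 192 g/cup = 4480 g
olive oil: 0.5 cup × 20/3 ≈ 3 cup

diced carrots: 29 oz; plain yogurt: 9072 g; red lentils: 4480 g; olive oil: 3 cup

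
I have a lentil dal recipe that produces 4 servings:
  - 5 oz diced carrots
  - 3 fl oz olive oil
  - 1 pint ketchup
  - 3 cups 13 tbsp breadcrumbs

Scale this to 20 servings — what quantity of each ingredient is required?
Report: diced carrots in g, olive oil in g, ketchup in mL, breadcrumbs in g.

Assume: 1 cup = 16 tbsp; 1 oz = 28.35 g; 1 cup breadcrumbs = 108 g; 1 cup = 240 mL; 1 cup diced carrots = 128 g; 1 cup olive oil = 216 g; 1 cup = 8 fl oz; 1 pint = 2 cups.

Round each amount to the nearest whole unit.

diced carrots: 709 g; olive oil: 405 g; ketchup: 2400 mL; breadcrumbs: 2059 g

Scaling factor: 20/4 = 5.
diced carrots: 5 oz × 5 × 28.35 g/oz ≈ 709 g
olive oil: 3 fl oz × 5 ÷ 8 fl oz/cup × 216 g/cup = 405 g
ketchup: 1 pint × 5 × 2 cup/pint × 240 mL/cup = 2400 mL
breadcrumbs: (3 cup + 13 tbsp = 3.8125 cup) × 5 × 108 g/cup ≈ 2059 g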